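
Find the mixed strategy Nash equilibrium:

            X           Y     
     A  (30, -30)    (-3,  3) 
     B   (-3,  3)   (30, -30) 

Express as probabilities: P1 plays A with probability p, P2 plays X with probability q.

p = 0.5, q = 0.5

Work:
Find probabilities that make opponent indifferent:
P2 chooses q to make P1 indifferent between A and B
P1 chooses p to make P2 indifferent between X and Y
Mixed NE: P1 plays (A: 0.5, B: 0.5), P2 plays (X: 0.5, Y: 0.5)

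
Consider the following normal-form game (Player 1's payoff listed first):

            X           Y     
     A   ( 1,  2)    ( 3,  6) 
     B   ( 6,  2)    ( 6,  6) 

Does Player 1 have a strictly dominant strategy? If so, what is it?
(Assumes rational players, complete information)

Yes, Player 1's strictly dominant strategy is B

Work:
A strategy strictly dominates another if it gives a strictly higher payoff against every opponent action. Compare each pair of P1's strategies column-by-column:
  A vs B: [1 vs 6, 3 vs 6] → A does not strictly dominate B (column X: 1 ≤ 6)
  B vs A: [6 vs 1, 6 vs 3] → B strictly dominates A
B strictly dominates every other strategy → strictly dominant.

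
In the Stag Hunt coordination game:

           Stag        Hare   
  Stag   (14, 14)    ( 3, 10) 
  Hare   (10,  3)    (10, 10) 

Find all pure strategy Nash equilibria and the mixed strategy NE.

Pure NE: (Stag, Stag) and (Hare, Hare); Mixed NE: p = 0.6364, q = 0.6364

Work:
Check pure NE:
(Stag, Stag): (14, 14) - no unilateral deviation beneficial
(Hare, Hare): (10, 10) - no unilateral deviation beneficial
Mixed NE: P1 plays Stag with p = 0.6364, P2 plays Stag with q = 0.6364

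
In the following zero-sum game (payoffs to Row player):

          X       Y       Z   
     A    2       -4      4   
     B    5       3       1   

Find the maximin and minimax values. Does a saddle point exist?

Maximin = 1, Minimax = 3, Saddle: False

Work:
Row minimums: [-4, 1] → maximin = 1
Column maximums: [5, 3, 4] → minimax = 3
No saddle point (maximin ≠ minimax). Mixed strategy needed.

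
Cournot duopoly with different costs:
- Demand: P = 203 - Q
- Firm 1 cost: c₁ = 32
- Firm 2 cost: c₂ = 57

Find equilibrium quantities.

q₁* = 65.33, q₂* = 40.33

Work:
Reaction: q₁ = (203 - 32 - q₂)/2
Reaction: q₂ = (203 - 57 - q₁)/2
Solve simultaneously:
q₁* = (203 - 2×32 + 57)/3 = 65.33
q₂* = (203 - 2×57 + 32)/3 = 40.33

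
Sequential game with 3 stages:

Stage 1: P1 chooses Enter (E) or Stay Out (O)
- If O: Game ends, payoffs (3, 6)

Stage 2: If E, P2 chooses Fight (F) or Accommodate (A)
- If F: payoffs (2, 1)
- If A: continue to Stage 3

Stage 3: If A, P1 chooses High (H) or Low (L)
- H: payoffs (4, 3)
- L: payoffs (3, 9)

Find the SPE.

SPE: (E, A, H); Outcome (4, 3)

Work:
Stage 3: P1 chooses H (4 vs 3)
Stage 2: P2: F->1, A->3 (anticipating H). Choose A
Stage 1: P1: O->3, E->4 (anticipating A, H). Choose E
SPE path: E -> A -> H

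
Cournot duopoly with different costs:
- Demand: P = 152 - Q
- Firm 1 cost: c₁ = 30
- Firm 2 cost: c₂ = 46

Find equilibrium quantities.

q₁* = 46.0, q₂* = 30.0

Work:
Reaction: q₁ = (152 - 30 - q₂)/2
Reaction: q₂ = (152 - 46 - q₁)/2
Solve simultaneously:
q₁* = (152 - 2×30 + 46)/3 = 46.0
q₂* = (152 - 2×46 + 30)/3 = 30.0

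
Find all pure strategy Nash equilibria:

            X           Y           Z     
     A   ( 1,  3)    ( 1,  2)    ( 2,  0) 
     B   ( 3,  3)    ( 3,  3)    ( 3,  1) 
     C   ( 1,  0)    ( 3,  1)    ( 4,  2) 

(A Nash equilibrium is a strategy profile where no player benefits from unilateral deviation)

Nash equilibrium: (B, X), (B, Y), (C, Z)

Work:
Best responses:
  P1 vs X: payoffs [1, 3, 1] → best response B (payoff 3)
  P1 vs Y: payoffs [1, 3, 3] → best response B/C (payoff 3)
  P1 vs Z: payoffs [2, 3, 4] → best response C (payoff 4)
  P2 vs A: payoffs [3, 2, 0] → best response X (payoff 3)
  P2 vs B: payoffs [3, 3, 1] → best response X/Y (payoff 3)
  P2 vs C: payoffs [0, 1, 2] → best response Z (payoff 2)
Mutual best responses: (B,X), (B,Y), (C,Z) → Nash equilibria.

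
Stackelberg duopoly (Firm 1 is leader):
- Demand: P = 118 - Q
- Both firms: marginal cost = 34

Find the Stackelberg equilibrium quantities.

q₁* (leader) = 42.0, q₂* (follower) = 21.0

Work:
Follower's reaction: q₂ = (a - c - q₁)/2
Leader substitutes: π₁ = q₁·(a - q₁ - (a-c-q₁)/2 - c)
FOC: q₁* = (118 - 34)/2 = 42.00
Then: q₂* = (118 - 34 - 42.0)/2 = 21.00
Leader has first-mover advantage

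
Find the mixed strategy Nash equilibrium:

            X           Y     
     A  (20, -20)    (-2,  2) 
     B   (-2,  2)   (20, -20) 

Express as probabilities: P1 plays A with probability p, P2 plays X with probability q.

p = 0.5, q = 0.5

Work:
Find probabilities that make opponent indifferent:
P2 chooses q to make P1 indifferent between A and B
P1 chooses p to make P2 indifferent between X and Y
Mixed NE: P1 plays (A: 0.5, B: 0.5), P2 plays (X: 0.5, Y: 0.5)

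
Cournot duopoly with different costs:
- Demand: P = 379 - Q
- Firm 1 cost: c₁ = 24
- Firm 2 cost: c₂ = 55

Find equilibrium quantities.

q₁* = 128.67, q₂* = 97.67

Work:
Reaction: q₁ = (379 - 24 - q₂)/2
Reaction: q₂ = (379 - 55 - q₁)/2
Solve simultaneously:
q₁* = (379 - 2×24 + 55)/3 = 128.67
q₂* = (379 - 2×55 + 24)/3 = 97.67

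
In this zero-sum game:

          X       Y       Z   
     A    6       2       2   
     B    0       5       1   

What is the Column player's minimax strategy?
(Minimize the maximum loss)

Column should play Z, value = 2

Work:
Column player minimizes Row's maximum payoff:
Column X: max payoff to Row = 6
Column Y: max payoff to Row = 5
Column Z: max payoff to Row = 2
Minimum is 2, achieved by column Z.
Minimax strategy: Z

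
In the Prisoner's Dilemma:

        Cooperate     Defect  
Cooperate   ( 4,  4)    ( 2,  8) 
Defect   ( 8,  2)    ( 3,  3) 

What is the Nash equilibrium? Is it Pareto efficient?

(Defect, Defect) is NE; not Pareto efficient

Work:
Defect dominates Cooperate for both players:
If P2 cooperates: Defect (8) > Cooperate (4)
If P2 defects: Defect (3) > Cooperate (2)
NE: (Defect, Defect) with payoff (3, 3)
But (Cooperate, Cooperate) = (4, 4) Pareto dominates (3, 3)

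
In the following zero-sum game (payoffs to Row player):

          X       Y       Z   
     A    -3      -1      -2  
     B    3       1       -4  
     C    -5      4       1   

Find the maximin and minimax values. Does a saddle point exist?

Maximin = -3, Minimax = 1, Saddle: False

Work:
Row minimums: [-3, -4, -5] → maximin = -3
Column maximums: [3, 4, 1] → minimax = 1
No saddle point (maximin ≠ minimax). Mixed strategy needed.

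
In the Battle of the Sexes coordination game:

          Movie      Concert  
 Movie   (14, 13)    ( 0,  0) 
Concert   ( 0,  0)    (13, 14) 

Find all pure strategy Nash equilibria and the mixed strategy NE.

Pure NE: (Movie, Movie) and (Concert, Concert); Mixed NE: p = 0.5185, q = 0.4815

Work:
Check pure NE:
(Movie, Movie): (14, 13) - no unilateral deviation beneficial
(Concert, Concert): (13, 14) - no unilateral deviation beneficial
Mixed NE: P1 plays Movie with p = 0.5185, P2 plays Movie with q = 0.4815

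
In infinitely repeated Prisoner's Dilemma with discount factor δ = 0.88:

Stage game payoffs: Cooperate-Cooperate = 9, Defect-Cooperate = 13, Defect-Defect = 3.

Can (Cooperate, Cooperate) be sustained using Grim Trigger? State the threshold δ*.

δ* = 0.4; since δ = 0.88 ≥ 0.4, cooperation can be sustained

Work:
For Grim Trigger:
Cooperate forever: 9/(1-δ)
Defect then punished: 13 + 3·δ/(1-δ)
Need: 9/(1-δ) ≥ 13 + 3·δ/(1-δ)
Solving: δ ≥ (T-R)/(T-P) = (13-9)/(13-3) = 0.4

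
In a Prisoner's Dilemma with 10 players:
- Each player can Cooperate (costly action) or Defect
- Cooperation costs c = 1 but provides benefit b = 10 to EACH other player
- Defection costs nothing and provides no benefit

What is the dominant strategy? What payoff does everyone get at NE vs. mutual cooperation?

Dominant: Defect; NE payoff = 0; Coop payoff = 89

Work:
Defect dominates (saves cost c = 1, benefit to others is external)
NE: All defect → everyone gets 0
If all cooperate: each receives (9)×10 - 1 = 89
Social dilemma: 89 > 0 but NE gives 0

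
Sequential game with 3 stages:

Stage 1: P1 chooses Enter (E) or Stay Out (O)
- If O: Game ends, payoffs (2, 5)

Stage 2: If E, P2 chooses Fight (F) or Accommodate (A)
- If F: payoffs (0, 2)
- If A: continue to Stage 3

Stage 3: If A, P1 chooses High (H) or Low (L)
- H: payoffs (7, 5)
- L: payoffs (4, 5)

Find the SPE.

SPE: (E, A, H); Outcome (7, 5)

Work:
Stage 3: P1 chooses H (7 vs 4)
Stage 2: P2: F->2, A->5 (anticipating H). Choose A
Stage 1: P1: O->2, E->7 (anticipating A, H). Choose E
SPE path: E -> A -> H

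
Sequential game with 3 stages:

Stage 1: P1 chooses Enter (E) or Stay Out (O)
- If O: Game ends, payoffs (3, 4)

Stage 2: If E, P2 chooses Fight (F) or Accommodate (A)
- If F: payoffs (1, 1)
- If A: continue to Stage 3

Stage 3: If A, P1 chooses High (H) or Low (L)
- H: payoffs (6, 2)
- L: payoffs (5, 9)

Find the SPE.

SPE: (E, A, H); Outcome (6, 2)

Work:
Stage 3: P1 chooses H (6 vs 5)
Stage 2: P2: F->1, A->2 (anticipating H). Choose A
Stage 1: P1: O->3, E->6 (anticipating A, H). Choose E
SPE path: E -> A -> H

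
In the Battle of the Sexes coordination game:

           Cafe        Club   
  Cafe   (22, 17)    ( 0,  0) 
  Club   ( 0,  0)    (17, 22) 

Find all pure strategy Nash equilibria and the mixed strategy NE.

Pure NE: (Cafe, Cafe) and (Club, Club); Mixed NE: p = 0.5641, q = 0.4359

Work:
Check pure NE:
(Cafe, Cafe): (22, 17) - no unilateral deviation beneficial
(Club, Club): (17, 22) - no unilateral deviation beneficial
Mixed NE: P1 plays Cafe with p = 0.5641, P2 plays Cafe with q = 0.4359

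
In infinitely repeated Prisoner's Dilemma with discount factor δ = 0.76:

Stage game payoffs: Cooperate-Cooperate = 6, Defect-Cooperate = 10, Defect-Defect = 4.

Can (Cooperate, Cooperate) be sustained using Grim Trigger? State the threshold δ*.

δ* = 0.6667; since δ = 0.76 ≥ 0.6667, cooperation can be sustained

Work:
For Grim Trigger:
Cooperate forever: 6/(1-δ)
Defect then punished: 10 + 4·δ/(1-δ)
Need: 6/(1-δ) ≥ 10 + 4·δ/(1-δ)
Solving: δ ≥ (T-R)/(T-P) = (10-6)/(10-4) = 0.6667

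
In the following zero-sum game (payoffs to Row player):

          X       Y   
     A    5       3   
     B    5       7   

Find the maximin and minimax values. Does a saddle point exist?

Maximin = 5, Minimax = 5, Saddle: True

Work:
Row minimums: [3, 5] → maximin = 5
Column maximums: [5, 7] → minimax = 5
Saddle point exists! Game value = 5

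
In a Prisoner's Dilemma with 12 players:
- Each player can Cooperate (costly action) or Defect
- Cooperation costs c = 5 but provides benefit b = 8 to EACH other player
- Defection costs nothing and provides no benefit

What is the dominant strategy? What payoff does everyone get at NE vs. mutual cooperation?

Dominant: Defect; NE payoff = 0; Coop payoff = 83

Work:
Defect dominates (saves cost c = 5, benefit to others is external)
NE: All defect → everyone gets 0
If all cooperate: each receives (11)×8 - 5 = 83
Social dilemma: 83 > 0 but NE gives 0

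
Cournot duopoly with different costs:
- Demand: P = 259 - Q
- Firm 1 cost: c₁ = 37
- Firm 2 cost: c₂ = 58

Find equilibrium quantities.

q₁* = 81.0, q₂* = 60.0

Work:
Reaction: q₁ = (259 - 37 - q₂)/2
Reaction: q₂ = (259 - 58 - q₁)/2
Solve simultaneously:
q₁* = (259 - 2×37 + 58)/3 = 81.0
q₂* = (259 - 2×58 + 37)/3 = 60.0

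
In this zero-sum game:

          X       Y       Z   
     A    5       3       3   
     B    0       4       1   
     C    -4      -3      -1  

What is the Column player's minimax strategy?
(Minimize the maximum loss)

Column should play Z, value = 3

Work:
Column player minimizes Row's maximum payoff:
Column X: max payoff to Row = 5
Column Y: max payoff to Row = 4
Column Z: max payoff to Row = 3
Minimum is 3, achieved by column Z.
Minimax strategy: Z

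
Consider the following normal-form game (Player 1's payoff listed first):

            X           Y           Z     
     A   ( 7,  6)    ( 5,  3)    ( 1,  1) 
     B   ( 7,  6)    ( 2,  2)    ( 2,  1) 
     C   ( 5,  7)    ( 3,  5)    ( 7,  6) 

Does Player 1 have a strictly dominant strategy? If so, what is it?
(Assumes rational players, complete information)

No strictly dominant strategy exists for Player 1

Work:
A strategy strictly dominates another if it gives a strictly higher payoff against every opponent action. Compare each pair of P1's strategies column-by-column:
  A vs B: [7 vs 7, 5 vs 2, 1 vs 2] → A does not strictly dominate B (column X: 7 ≤ 7)
  A vs C: [7 vs 5, 5 vs 3, 1 vs 7] → A does not strictly dominate C (column Z: 1 ≤ 7)
  B vs A: [7 vs 7, 2 vs 5, 2 vs 1] → B does not strictly dominate A (column X: 7 ≤ 7)
  B vs C: [7 vs 5, 2 vs 3, 2 vs 7] → B does not strictly dominate C (column Y: 2 ≤ 3)
  C vs A: [5 vs 7, 3 vs 5, 7 vs 1] → C does not strictly dominate A (column X: 5 ≤ 7)
  C vs B: [5 vs 7, 3 vs 2, 7 vs 2] → C does not strictly dominate B (column X: 5 ≤ 7)
No single strategy strictly dominates all others → no strictly dominant strategy.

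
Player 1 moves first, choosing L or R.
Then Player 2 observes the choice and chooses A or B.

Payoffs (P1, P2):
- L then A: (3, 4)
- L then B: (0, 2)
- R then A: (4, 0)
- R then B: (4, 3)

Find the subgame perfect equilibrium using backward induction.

P1 plays R, P2 plays A after L and B after R; Payoff (4, 3)

Work:
Backward induction:
After L: P2 chooses A → P1 gets 3
After R: P2 chooses B → P1 gets 4
P1 chooses R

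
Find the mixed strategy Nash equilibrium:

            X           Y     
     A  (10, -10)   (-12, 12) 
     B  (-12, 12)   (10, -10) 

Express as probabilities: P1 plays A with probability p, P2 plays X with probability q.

p = 0.5, q = 0.5

Work:
Find probabilities that make opponent indifferent:
P2 chooses q to make P1 indifferent between A and B
P1 chooses p to make P2 indifferent between X and Y
Mixed NE: P1 plays (A: 0.5, B: 0.5), P2 plays (X: 0.5, Y: 0.5)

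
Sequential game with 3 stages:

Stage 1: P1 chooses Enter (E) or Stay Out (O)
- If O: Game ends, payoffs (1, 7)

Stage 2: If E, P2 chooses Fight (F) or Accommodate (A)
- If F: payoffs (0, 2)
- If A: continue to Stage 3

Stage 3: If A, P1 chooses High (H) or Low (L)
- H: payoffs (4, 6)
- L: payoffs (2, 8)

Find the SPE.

SPE: (E, A, H); Outcome (4, 6)

Work:
Stage 3: P1 chooses H (4 vs 2)
Stage 2: P2: F->2, A->6 (anticipating H). Choose A
Stage 1: P1: O->1, E->4 (anticipating A, H). Choose E
SPE path: E -> A -> H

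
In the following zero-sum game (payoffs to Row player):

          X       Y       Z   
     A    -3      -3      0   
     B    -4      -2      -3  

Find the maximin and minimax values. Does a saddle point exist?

Maximin = -3, Minimax = -3, Saddle: True

Work:
Row minimums: [-3, -4] → maximin = -3
Column maximums: [-3, -2, 0] → minimax = -3
Saddle point exists! Game value = -3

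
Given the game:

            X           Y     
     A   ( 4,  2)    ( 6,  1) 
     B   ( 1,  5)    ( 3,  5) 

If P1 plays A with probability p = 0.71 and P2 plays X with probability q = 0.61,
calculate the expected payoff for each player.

E[P1] = 3.91, E[P2] = 2.5931

Work:
E[P1] = p·q·π₁(A,X) + p·(1-q)·π₁(A,Y) + (1-p)·q·π₁(B,X) + (1-p)·(1-q)·π₁(B,Y)
= 0.71·0.61·4 + 0.71·0.39·6 + 0.29·0.61·1 + 0.29·0.39·3
= 3.91

E[P2] = 2.5931 (similar calculation)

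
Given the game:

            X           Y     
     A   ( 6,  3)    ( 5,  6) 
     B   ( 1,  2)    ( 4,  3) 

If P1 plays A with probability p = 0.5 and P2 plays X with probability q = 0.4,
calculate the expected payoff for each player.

E[P1] = 4.1, E[P2] = 3.7

Work:
E[P1] = p·q·π₁(A,X) + p·(1-q)·π₁(A,Y) + (1-p)·q·π₁(B,X) + (1-p)·(1-q)·π₁(B,Y)
= 0.5·0.4·6 + 0.5·0.6·5 + 0.5·0.4·1 + 0.5·0.6·4
= 4.1

E[P2] = 3.7 (similar calculation)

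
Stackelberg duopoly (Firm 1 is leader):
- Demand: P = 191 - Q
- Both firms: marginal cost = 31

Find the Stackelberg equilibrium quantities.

q₁* (leader) = 80.0, q₂* (follower) = 40.0

Work:
Follower's reaction: q₂ = (a - c - q₁)/2
Leader substitutes: π₁ = q₁·(a - q₁ - (a-c-q₁)/2 - c)
FOC: q₁* = (191 - 31)/2 = 80.00
Then: q₂* = (191 - 31 - 80.0)/2 = 40.00
Leader has first-mover advantage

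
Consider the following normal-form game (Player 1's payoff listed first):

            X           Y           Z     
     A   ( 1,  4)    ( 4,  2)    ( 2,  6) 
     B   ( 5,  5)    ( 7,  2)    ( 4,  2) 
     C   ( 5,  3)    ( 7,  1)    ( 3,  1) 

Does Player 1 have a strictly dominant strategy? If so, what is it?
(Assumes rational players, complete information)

No strictly dominant strategy exists for Player 1

Work:
A strategy strictly dominates another if it gives a strictly higher payoff against every opponent action. Compare each pair of P1's strategies column-by-column:
  A vs B: [1 vs 5, 4 vs 7, 2 vs 4] → A does not strictly dominate B (column X: 1 ≤ 5)
  A vs C: [1 vs 5, 4 vs 7, 2 vs 3] → A does not strictly dominate C (column X: 1 ≤ 5)
  B vs A: [5 vs 1, 7 vs 4, 4 vs 2] → B strictly dominates A
  B vs C: [5 vs 5, 7 vs 7, 4 vs 3] → B does not strictly dominate C (column X: 5 ≤ 5)
  C vs A: [5 vs 1, 7 vs 4, 3 vs 2] → C strictly dominates A
  C vs B: [5 vs 5, 7 vs 7, 3 vs 4] → C does not strictly dominate B (column X: 5 ≤ 5)
No single strategy strictly dominates all others → no strictly dominant strategy.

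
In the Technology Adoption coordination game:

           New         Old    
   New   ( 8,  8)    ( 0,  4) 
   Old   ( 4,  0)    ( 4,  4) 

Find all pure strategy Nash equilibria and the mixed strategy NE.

Pure NE: (New, New) and (Old, Old); Mixed NE: p = 0.5, q = 0.5

Work:
Check pure NE:
(New, New): (8, 8) - no unilateral deviation beneficial
(Old, Old): (4, 4) - no unilateral deviation beneficial
Mixed NE: P1 plays New with p = 0.5, P2 plays New with q = 0.5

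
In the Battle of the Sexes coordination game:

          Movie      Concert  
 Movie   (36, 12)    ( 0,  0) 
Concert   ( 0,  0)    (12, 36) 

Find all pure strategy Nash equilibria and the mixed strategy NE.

Pure NE: (Movie, Movie) and (Concert, Concert); Mixed NE: p = 0.75, q = 0.25

Work:
Check pure NE:
(Movie, Movie): (36, 12) - no unilateral deviation beneficial
(Concert, Concert): (12, 36) - no unilateral deviation beneficial
Mixed NE: P1 plays Movie with p = 0.75, P2 plays Movie with q = 0.25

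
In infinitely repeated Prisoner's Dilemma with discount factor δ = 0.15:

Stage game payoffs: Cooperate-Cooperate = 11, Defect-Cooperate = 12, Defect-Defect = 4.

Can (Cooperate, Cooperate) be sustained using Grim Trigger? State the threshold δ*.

δ* = 0.125; since δ = 0.15 ≥ 0.125, cooperation can be sustained

Work:
For Grim Trigger:
Cooperate forever: 11/(1-δ)
Defect then punished: 12 + 4·δ/(1-δ)
Need: 11/(1-δ) ≥ 12 + 4·δ/(1-δ)
Solving: δ ≥ (T-R)/(T-P) = (12-11)/(12-4) = 0.125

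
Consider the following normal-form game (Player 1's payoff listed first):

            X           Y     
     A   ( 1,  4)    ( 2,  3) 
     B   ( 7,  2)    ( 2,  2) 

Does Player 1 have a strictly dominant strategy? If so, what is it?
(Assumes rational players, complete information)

No strictly dominant strategy exists for Player 1

Work:
A strategy strictly dominates another if it gives a strictly higher payoff against every opponent action. Compare each pair of P1's strategies column-by-column:
  A vs B: [1 vs 7, 2 vs 2] → A does not strictly dominate B (column X: 1 ≤ 7)
  B vs A: [7 vs 1, 2 vs 2] → B does not strictly dominate A (column Y: 2 ≤ 2)
No single strategy strictly dominates all others → no strictly dominant strategy.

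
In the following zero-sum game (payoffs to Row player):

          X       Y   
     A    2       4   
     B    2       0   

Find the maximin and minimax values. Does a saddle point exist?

Maximin = 2, Minimax = 2, Saddle: True

Work:
Row minimums: [2, 0] → maximin = 2
Column maximums: [2, 4] → minimax = 2
Saddle point exists! Game value = 2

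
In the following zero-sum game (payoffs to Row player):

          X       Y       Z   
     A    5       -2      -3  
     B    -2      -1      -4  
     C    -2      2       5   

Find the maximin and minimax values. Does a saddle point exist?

Maximin = -2, Minimax = 2, Saddle: False

Work:
Row minimums: [-3, -4, -2] → maximin = -2
Column maximums: [5, 2, 5] → minimax = 2
No saddle point (maximin ≠ minimax). Mixed strategy needed.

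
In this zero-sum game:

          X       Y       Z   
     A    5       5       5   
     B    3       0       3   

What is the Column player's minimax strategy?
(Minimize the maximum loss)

Column should play X or Y or Z (all achieve the minimum), value = 5

Work:
Column player minimizes Row's maximum payoff:
Column X: max payoff to Row = 5
Column Y: max payoff to Row = 5
Column Z: max payoff to Row = 5
Minimum is 5, achieved by columns X, Y, Z (tied).
Each of X or Y or Z is a minimax strategy.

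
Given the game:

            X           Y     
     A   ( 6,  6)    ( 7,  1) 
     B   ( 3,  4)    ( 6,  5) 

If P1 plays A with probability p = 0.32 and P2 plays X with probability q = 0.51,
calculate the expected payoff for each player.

E[P1] = 5.1164, E[P2] = 4.1892

Work:
E[P1] = p·q·π₁(A,X) + p·(1-q)·π₁(A,Y) + (1-p)·q·π₁(B,X) + (1-p)·(1-q)·π₁(B,Y)
= 0.32·0.51·6 + 0.32·0.49·7 + 0.68·0.51·3 + 0.68·0.49·6
= 5.1164

E[P2] = 4.1892 (similar calculation)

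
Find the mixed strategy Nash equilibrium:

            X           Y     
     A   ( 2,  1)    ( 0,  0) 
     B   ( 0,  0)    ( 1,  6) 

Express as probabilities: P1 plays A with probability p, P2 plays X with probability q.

p = 0.8571, q = 0.3333

Work:
Find probabilities that make opponent indifferent:
P2 chooses q to make P1 indifferent between A and B
P1 chooses p to make P2 indifferent between X and Y
Mixed NE: P1 plays (A: 0.8571, B: 0.1429), P2 plays (X: 0.3333, Y: 0.6667)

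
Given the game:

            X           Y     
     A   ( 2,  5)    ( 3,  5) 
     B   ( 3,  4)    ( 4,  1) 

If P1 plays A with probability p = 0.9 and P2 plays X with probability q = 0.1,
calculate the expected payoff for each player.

E[P1] = 3.0, E[P2] = 4.63

Work:
E[P1] = p·q·π₁(A,X) + p·(1-q)·π₁(A,Y) + (1-p)·q·π₁(B,X) + (1-p)·(1-q)·π₁(B,Y)
= 0.9·0.1·2 + 0.9·0.9·3 + 0.1·0.1·3 + 0.1·0.9·4
= 3.0

E[P2] = 4.63 (similar calculation)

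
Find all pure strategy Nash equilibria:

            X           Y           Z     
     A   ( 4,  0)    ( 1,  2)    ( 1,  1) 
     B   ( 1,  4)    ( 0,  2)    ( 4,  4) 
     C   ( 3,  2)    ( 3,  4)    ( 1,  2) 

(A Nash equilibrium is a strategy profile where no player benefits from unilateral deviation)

Nash equilibrium: (B, Z), (C, Y)

Work:
Best responses:
  P1 vs X: payoffs [4, 1, 3] → best response A (payoff 4)
  P1 vs Y: payoffs [1, 0, 3] → best response C (payoff 3)
  P1 vs Z: payoffs [1, 4, 1] → best response B (payoff 4)
  P2 vs A: payoffs [0, 2, 1] → best response Y (payoff 2)
  P2 vs B: payoffs [4, 2, 4] → best response X/Z (payoff 4)
  P2 vs C: payoffs [2, 4, 2] → best response Y (payoff 4)
Mutual best responses: (B,Z), (C,Y) → Nash equilibria.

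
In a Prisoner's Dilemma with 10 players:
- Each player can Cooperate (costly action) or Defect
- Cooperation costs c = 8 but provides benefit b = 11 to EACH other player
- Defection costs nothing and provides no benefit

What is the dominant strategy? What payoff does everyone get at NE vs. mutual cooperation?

Dominant: Defect; NE payoff = 0; Coop payoff = 91

Work:
Defect dominates (saves cost c = 8, benefit to others is external)
NE: All defect → everyone gets 0
If all cooperate: each receives (9)×11 - 8 = 91
Social dilemma: 91 > 0 but NE gives 0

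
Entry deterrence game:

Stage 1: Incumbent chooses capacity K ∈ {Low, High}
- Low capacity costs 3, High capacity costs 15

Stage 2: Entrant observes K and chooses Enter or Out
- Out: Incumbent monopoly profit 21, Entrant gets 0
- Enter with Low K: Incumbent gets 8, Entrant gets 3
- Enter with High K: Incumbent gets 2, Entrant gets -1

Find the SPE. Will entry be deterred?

SPE: (High, Enter|Low, Out|High); Entry deterred. Incumbent net profit = 6

Work:
After Low K: Entrant enters (3 > 0)
After High K: Entrant stays out (-1 < 0)
Incumbent: Low → 8−3=5, High → 21−15=6
Incumbent chooses High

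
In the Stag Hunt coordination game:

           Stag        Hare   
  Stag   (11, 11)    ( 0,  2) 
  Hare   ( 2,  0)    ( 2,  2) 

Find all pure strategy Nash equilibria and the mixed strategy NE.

Pure NE: (Stag, Stag) and (Hare, Hare); Mixed NE: p = 0.1818, q = 0.1818

Work:
Check pure NE:
(Stag, Stag): (11, 11) - no unilateral deviation beneficial
(Hare, Hare): (2, 2) - no unilateral deviation beneficial
Mixed NE: P1 plays Stag with p = 0.1818, P2 plays Stag with q = 0.1818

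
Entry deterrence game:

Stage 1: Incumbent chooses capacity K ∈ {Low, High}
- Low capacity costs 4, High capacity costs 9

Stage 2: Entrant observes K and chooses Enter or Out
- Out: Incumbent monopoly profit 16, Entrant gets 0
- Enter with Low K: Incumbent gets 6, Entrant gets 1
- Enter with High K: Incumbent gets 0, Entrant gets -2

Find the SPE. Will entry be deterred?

SPE: (High, Enter|Low, Out|High); Entry deterred. Incumbent net profit = 7

Work:
After Low K: Entrant enters (1 > 0)
After High K: Entrant stays out (-2 < 0)
Incumbent: Low → 6−4=2, High → 16−9=7
Incumbent chooses High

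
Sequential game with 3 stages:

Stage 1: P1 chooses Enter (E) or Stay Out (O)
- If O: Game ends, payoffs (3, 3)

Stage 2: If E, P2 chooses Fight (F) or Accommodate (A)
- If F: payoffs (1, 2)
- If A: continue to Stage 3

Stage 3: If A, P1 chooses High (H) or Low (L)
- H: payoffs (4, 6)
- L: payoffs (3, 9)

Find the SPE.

SPE: (E, A, H); Outcome (4, 6)

Work:
Stage 3: P1 chooses H (4 vs 3)
Stage 2: P2: F->2, A->6 (anticipating H). Choose A
Stage 1: P1: O->3, E->4 (anticipating A, H). Choose E
SPE path: E -> A -> H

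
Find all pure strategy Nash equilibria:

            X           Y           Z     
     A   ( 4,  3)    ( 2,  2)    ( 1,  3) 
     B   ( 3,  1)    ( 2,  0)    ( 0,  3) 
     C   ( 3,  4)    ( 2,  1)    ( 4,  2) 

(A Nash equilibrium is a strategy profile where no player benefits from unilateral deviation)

Nash equilibrium: (A, X)

Work:
Best responses:
  P1 vs X: payoffs [4, 3, 3] → best response A (payoff 4)
  P1 vs Y: payoffs [2, 2, 2] → best response A/B/C (payoff 2)
  P1 vs Z: payoffs [1, 0, 4] → best response C (payoff 4)
  P2 vs A: payoffs [3, 2, 3] → best response X/Z (payoff 3)
  P2 vs B: payoffs [1, 0, 3] → best response Z (payoff 3)
  P2 vs C: payoffs [4, 1, 2] → best response X (payoff 4)
Mutual best responses: (A,X) → Nash equilibria.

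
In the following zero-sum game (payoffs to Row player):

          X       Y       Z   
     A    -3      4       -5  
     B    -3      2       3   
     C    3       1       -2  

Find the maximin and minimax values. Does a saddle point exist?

Maximin = -2, Minimax = 3, Saddle: False

Work:
Row minimums: [-5, -3, -2] → maximin = -2
Column maximums: [3, 4, 3] → minimax = 3
No saddle point (maximin ≠ minimax). Mixed strategy needed.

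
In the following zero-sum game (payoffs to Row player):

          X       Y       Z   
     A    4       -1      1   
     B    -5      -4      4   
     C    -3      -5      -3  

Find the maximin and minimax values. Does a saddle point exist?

Maximin = -1, Minimax = -1, Saddle: True

Work:
Row minimums: [-1, -5, -5] → maximin = -1
Column maximums: [4, -1, 4] → minimax = -1
Saddle point exists! Game value = -1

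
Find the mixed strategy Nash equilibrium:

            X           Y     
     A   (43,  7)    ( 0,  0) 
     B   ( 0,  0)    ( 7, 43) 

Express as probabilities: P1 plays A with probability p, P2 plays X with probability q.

p = 0.86, q = 0.14

Work:
Find probabilities that make opponent indifferent:
P2 chooses q to make P1 indifferent between A and B
P1 chooses p to make P2 indifferent between X and Y
Mixed NE: P1 plays (A: 0.86, B: 0.14), P2 plays (X: 0.14, Y: 0.86)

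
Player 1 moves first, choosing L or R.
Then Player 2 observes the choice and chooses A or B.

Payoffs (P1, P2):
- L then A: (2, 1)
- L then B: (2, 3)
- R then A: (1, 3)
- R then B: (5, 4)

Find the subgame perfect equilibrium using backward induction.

P1 plays R, P2 plays B after L and B after R; Payoff (5, 4)

Work:
Backward induction:
After L: P2 chooses B → P1 gets 2
After R: P2 chooses B → P1 gets 5
P1 chooses R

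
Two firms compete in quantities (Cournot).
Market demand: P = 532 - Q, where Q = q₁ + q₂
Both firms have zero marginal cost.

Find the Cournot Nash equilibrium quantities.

q₁* = q₂* = 177.33; P* = 177.33

Work:
Profit: π_i = P·q_i = (a - q_i - q_j)·q_i
FOC: ∂π_i/∂q_i = a - 2q_i - q_j = 0
Reaction function: q_i = (532 - q_j)/2
Symmetry: q* = 532/3 = 177.33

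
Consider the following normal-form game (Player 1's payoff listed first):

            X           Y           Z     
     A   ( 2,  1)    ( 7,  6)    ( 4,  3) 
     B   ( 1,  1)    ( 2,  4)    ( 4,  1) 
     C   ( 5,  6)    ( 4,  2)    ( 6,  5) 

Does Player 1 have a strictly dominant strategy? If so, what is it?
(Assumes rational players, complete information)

No strictly dominant strategy exists for Player 1

Work:
A strategy strictly dominates another if it gives a strictly higher payoff against every opponent action. Compare each pair of P1's strategies column-by-column:
  A vs B: [2 vs 1, 7 vs 2, 4 vs 4] → A does not strictly dominate B (column Z: 4 ≤ 4)
  A vs C: [2 vs 5, 7 vs 4, 4 vs 6] → A does not strictly dominate C (column X: 2 ≤ 5)
  B vs A: [1 vs 2, 2 vs 7, 4 vs 4] → B does not strictly dominate A (column X: 1 ≤ 2)
  B vs C: [1 vs 5, 2 vs 4, 4 vs 6] → B does not strictly dominate C (column X: 1 ≤ 5)
  C vs A: [5 vs 2, 4 vs 7, 6 vs 4] → C does not strictly dominate A (column Y: 4 ≤ 7)
  C vs B: [5 vs 1, 4 vs 2, 6 vs 4] → C strictly dominates B
No single strategy strictly dominates all others → no strictly dominant strategy.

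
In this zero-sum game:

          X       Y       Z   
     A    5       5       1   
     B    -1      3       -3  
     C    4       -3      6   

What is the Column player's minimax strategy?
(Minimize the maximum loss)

Column should play X or Y (all achieve the minimum), value = 5

Work:
Column player minimizes Row's maximum payoff:
Column X: max payoff to Row = 5
Column Y: max payoff to Row = 5
Column Z: max payoff to Row = 6
Minimum is 5, achieved by columns X, Y (tied).
Each of X or Y is a minimax strategy.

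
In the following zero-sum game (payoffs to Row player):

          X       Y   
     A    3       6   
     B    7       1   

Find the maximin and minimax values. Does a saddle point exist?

Maximin = 3, Minimax = 6, Saddle: False

Work:
Row minimums: [3, 1] → maximin = 3
Column maximums: [7, 6] → minimax = 6
No saddle point (maximin ≠ minimax). Mixed strategy needed.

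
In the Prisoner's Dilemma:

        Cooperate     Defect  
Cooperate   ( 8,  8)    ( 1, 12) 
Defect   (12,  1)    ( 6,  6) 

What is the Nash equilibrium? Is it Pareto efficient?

(Defect, Defect) is NE; not Pareto efficient

Work:
Defect dominates Cooperate for both players:
If P2 cooperates: Defect (12) > Cooperate (8)
If P2 defects: Defect (6) > Cooperate (1)
NE: (Defect, Defect) with payoff (6, 6)
But (Cooperate, Cooperate) = (8, 8) Pareto dominates (6, 6)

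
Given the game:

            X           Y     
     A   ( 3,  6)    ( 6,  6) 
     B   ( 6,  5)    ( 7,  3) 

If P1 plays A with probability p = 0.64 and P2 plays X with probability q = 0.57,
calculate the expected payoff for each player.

E[P1] = 5.0604, E[P2] = 5.3304

Work:
E[P1] = p·q·π₁(A,X) + p·(1-q)·π₁(A,Y) + (1-p)·q·π₁(B,X) + (1-p)·(1-q)·π₁(B,Y)
= 0.64·0.57·3 + 0.64·0.43·6 + 0.36·0.57·6 + 0.36·0.43·7
= 5.0604

E[P2] = 5.3304 (similar calculation)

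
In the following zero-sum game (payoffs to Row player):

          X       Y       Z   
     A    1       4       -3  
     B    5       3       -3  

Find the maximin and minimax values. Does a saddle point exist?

Maximin = -3, Minimax = -3, Saddle: True

Work:
Row minimums: [-3, -3] → maximin = -3
Column maximums: [5, 4, -3] → minimax = -3
Saddle point exists! Game value = -3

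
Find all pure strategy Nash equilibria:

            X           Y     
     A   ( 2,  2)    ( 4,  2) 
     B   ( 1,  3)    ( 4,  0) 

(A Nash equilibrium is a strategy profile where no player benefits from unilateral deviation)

Nash equilibrium: (A, X), (A, Y)

Work:
Best responses:
  P1 vs X: payoffs [2, 1] → best response A (payoff 2)
  P1 vs Y: payoffs [4, 4] → best response A/B (payoff 4)
  P2 vs A: payoffs [2, 2] → best response X/Y (payoff 2)
  P2 vs B: payoffs [3, 0] → best response X (payoff 3)
Mutual best responses: (A,X), (A,Y) → Nash equilibria.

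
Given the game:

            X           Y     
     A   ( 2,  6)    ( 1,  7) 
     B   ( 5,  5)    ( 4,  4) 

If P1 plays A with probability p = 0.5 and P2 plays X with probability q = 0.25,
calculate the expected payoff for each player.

E[P1] = 2.75, E[P2] = 5.5

Work:
E[P1] = p·q·π₁(A,X) + p·(1-q)·π₁(A,Y) + (1-p)·q·π₁(B,X) + (1-p)·(1-q)·π₁(B,Y)
= 0.5·0.25·2 + 0.5·0.75·1 + 0.5·0.25·5 + 0.5·0.75·4
= 2.75

E[P2] = 5.5 (similar calculation)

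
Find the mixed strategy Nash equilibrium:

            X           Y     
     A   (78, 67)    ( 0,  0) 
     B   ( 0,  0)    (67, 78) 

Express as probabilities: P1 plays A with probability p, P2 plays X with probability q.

p = 0.5379, q = 0.4621

Work:
Find probabilities that make opponent indifferent:
P2 chooses q to make P1 indifferent between A and B
P1 chooses p to make P2 indifferent between X and Y
Mixed NE: P1 plays (A: 0.5379, B: 0.4621), P2 plays (X: 0.4621, Y: 0.5379)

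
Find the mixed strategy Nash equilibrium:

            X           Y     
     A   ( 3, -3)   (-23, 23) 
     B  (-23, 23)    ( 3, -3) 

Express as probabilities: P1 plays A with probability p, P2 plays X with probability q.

p = 0.5, q = 0.5

Work:
Find probabilities that make opponent indifferent:
P2 chooses q to make P1 indifferent between A and B
P1 chooses p to make P2 indifferent between X and Y
Mixed NE: P1 plays (A: 0.5, B: 0.5), P2 plays (X: 0.5, Y: 0.5)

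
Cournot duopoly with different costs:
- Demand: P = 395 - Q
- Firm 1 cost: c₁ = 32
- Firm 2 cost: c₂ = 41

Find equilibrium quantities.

q₁* = 124.0, q₂* = 115.0

Work:
Reaction: q₁ = (395 - 32 - q₂)/2
Reaction: q₂ = (395 - 41 - q₁)/2
Solve simultaneously:
q₁* = (395 - 2×32 + 41)/3 = 124.0
q₂* = (395 - 2×41 + 32)/3 = 115.0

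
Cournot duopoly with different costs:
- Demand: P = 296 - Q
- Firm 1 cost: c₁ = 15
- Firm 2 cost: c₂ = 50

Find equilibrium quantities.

q₁* = 105.33, q₂* = 70.33

Work:
Reaction: q₁ = (296 - 15 - q₂)/2
Reaction: q₂ = (296 - 50 - q₁)/2
Solve simultaneously:
q₁* = (296 - 2×15 + 50)/3 = 105.33
q₂* = (296 - 2×50 + 15)/3 = 70.33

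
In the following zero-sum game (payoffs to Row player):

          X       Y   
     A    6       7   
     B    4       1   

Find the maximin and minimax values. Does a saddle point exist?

Maximin = 6, Minimax = 6, Saddle: True

Work:
Row minimums: [6, 1] → maximin = 6
Column maximums: [6, 7] → minimax = 6
Saddle point exists! Game value = 6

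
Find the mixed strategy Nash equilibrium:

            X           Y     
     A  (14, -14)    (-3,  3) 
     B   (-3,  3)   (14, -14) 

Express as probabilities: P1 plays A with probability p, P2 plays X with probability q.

p = 0.5, q = 0.5

Work:
Find probabilities that make opponent indifferent:
P2 chooses q to make P1 indifferent between A and B
P1 chooses p to make P2 indifferent between X and Y
Mixed NE: P1 plays (A: 0.5, B: 0.5), P2 plays (X: 0.5, Y: 0.5)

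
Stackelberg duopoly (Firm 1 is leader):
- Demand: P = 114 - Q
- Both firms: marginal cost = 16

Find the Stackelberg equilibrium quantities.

q₁* (leader) = 49.0, q₂* (follower) = 24.5

Work:
Follower's reaction: q₂ = (a - c - q₁)/2
Leader substitutes: π₁ = q₁·(a - q₁ - (a-c-q₁)/2 - c)
FOC: q₁* = (114 - 16)/2 = 49.00
Then: q₂* = (114 - 16 - 49.0)/2 = 24.50
Leader has first-mover advantage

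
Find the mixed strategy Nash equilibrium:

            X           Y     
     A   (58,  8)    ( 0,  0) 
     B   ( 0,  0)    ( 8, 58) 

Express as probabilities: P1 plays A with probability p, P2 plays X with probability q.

p = 0.8788, q = 0.1212

Work:
Find probabilities that make opponent indifferent:
P2 chooses q to make P1 indifferent between A and B
P1 chooses p to make P2 indifferent between X and Y
Mixed NE: P1 plays (A: 0.8788, B: 0.1212), P2 plays (X: 0.1212, Y: 0.8788)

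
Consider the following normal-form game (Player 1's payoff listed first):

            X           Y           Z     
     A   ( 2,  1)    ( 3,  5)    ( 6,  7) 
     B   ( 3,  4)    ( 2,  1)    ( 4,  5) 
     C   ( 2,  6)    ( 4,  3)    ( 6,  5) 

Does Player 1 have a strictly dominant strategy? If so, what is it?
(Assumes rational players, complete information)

No strictly dominant strategy exists for Player 1

Work:
A strategy strictly dominates another if it gives a strictly higher payoff against every opponent action. Compare each pair of P1's strategies column-by-column:
  A vs B: [2 vs 3, 3 vs 2, 6 vs 4] → A does not strictly dominate B (column X: 2 ≤ 3)
  A vs C: [2 vs 2, 3 vs 4, 6 vs 6] → A does not strictly dominate C (column X: 2 ≤ 2)
  B vs A: [3 vs 2, 2 vs 3, 4 vs 6] → B does not strictly dominate A (column Y: 2 ≤ 3)
  B vs C: [3 vs 2, 2 vs 4, 4 vs 6] → B does not strictly dominate C (column Y: 2 ≤ 4)
  C vs A: [2 vs 2, 4 vs 3, 6 vs 6] → C does not strictly dominate A (column X: 2 ≤ 2)
  C vs B: [2 vs 3, 4 vs 2, 6 vs 4] → C does not strictly dominate B (column X: 2 ≤ 3)
No single strategy strictly dominates all others → no strictly dominant strategy.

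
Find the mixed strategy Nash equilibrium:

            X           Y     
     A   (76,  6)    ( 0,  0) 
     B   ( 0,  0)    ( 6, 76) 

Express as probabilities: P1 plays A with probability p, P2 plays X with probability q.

p = 0.9268, q = 0.0732

Work:
Find probabilities that make opponent indifferent:
P2 chooses q to make P1 indifferent between A and B
P1 chooses p to make P2 indifferent between X and Y
Mixed NE: P1 plays (A: 0.9268, B: 0.0732), P2 plays (X: 0.0732, Y: 0.9268)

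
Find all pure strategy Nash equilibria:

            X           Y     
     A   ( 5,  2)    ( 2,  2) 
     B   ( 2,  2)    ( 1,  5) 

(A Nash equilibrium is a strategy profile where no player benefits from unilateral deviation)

Nash equilibrium: (A, X), (A, Y)

Work:
Best responses:
  P1 vs X: payoffs [5, 2] → best response A (payoff 5)
  P1 vs Y: payoffs [2, 1] → best response A (payoff 2)
  P2 vs A: payoffs [2, 2] → best response X/Y (payoff 2)
  P2 vs B: payoffs [2, 5] → best response Y (payoff 5)
Mutual best responses: (A,X), (A,Y) → Nash equilibria.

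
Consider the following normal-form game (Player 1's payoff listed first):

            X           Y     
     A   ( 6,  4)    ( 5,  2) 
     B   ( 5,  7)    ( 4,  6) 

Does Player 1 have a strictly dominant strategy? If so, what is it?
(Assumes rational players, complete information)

Yes, Player 1's strictly dominant strategy is A

Work:
A strategy strictly dominates another if it gives a strictly higher payoff against every opponent action. Compare each pair of P1's strategies column-by-column:
  A vs B: [6 vs 5, 5 vs 4] → A strictly dominates B
  B vs A: [5 vs 6, 4 vs 5] → B does not strictly dominate A (column X: 5 ≤ 6)
A strictly dominates every other strategy → strictly dominant.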